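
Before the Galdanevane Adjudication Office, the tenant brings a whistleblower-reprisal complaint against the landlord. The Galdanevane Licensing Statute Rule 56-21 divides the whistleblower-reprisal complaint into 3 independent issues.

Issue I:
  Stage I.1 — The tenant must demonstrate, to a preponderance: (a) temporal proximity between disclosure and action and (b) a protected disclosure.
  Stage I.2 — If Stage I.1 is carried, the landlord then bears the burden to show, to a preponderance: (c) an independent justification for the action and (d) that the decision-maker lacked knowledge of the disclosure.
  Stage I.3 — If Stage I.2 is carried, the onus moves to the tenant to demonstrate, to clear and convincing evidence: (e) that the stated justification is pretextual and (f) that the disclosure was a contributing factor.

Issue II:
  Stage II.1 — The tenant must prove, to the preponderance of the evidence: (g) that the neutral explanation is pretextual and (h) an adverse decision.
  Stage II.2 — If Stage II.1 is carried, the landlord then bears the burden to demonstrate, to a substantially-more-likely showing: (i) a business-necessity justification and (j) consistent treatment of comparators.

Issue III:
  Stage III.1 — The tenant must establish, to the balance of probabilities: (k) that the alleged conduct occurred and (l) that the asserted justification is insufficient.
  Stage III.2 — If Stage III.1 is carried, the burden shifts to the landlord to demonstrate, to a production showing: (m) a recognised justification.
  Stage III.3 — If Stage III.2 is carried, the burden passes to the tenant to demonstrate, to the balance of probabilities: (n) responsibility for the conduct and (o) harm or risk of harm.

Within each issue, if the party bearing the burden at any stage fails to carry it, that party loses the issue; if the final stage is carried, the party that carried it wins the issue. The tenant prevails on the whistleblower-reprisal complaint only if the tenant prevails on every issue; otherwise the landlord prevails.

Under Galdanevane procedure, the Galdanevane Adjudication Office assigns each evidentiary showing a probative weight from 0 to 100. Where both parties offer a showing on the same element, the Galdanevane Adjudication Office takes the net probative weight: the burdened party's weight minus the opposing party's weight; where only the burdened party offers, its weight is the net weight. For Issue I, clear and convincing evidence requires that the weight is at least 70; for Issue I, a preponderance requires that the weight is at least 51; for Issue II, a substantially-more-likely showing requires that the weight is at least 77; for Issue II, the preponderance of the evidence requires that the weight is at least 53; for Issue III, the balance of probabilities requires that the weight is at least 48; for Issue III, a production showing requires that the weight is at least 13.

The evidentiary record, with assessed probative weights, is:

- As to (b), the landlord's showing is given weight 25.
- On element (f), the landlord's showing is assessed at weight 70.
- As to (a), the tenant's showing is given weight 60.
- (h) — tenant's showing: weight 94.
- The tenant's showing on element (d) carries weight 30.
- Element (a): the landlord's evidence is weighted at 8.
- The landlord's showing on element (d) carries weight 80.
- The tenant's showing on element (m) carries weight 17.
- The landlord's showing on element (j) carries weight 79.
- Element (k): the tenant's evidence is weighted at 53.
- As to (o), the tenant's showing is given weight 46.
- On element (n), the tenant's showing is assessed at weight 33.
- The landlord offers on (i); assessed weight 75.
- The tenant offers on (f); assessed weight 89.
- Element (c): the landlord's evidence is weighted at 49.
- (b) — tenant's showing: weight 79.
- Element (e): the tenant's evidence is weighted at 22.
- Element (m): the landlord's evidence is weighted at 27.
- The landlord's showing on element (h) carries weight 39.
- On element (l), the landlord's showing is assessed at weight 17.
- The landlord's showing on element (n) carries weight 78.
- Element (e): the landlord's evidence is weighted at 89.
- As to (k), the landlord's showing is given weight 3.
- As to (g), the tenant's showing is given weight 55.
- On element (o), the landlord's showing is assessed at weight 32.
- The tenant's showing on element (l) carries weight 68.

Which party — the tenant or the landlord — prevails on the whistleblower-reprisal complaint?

tenant

— Issue I —
At Stage I.1 the tenant must meet a preponderance (weight is at least 51): on (a) the weight is 60 less the opposing 8 gives net 52, which does reach 51, so (a) meets the standard; on (b) the weight is 79 less the opposing 25 gives net 54, ≥ 51, so (b) meets the standard.
  Stage I.1 carried; the burden shifts to the landlord.
At Stage I.2 the landlord must meet a preponderance (weight is at least 51): on (c) the weight is 49, which does not reach 51, so (c) does not meet the standard; on (d) the weight is 80 less the opposing 30 gives net 50, < 51, so (d) does not meet the standard.
  Not every element is met, so the landlord fails to carry Stage I.2.
The analysis ends at Stage I.2; the tenant prevails on this issue.
— Issue II —
Stage II.1 — burden on tenant; standard: the preponderance of the evidence (weight is at least 53).
    (g): 55 ≥ 53 [met]
    (h): 94 − 39 = 55 ≥ 53 [met]
  Stage II.1 carried; the burden shifts to the landlord.
Stage II.2 — burden on landlord; standard: a substantially-more-likely showing (weight is at least 77).
    (i): 75 < 77 [not met]
    (j): 79 ≥ 77 [met]
  The landlord does not carry Stage II.2.
The tenant prevails on this issue.
— Issue III —
Stage III.1 (tenant, the balance of probabilities, weight is at least 48): (k) net 53−3=50 ≥ 48 — meets; (l) net 68−17=51 ≥ 48 — meets.
  The tenant carries Stage III.1; the landlord now bears the burden.
Stage III.2 (landlord, a production showing, weight is at least 13): (m) net 27−17=10 < 13 — fails.
  The landlord does not carry Stage III.2.
The analysis ends at Stage III.2; the tenant prevails on this issue.
Per-issue: Issue I → tenant; Issue II → tenant; Issue III → tenant. The tenant must prevail on every issue; overall, the tenant prevails.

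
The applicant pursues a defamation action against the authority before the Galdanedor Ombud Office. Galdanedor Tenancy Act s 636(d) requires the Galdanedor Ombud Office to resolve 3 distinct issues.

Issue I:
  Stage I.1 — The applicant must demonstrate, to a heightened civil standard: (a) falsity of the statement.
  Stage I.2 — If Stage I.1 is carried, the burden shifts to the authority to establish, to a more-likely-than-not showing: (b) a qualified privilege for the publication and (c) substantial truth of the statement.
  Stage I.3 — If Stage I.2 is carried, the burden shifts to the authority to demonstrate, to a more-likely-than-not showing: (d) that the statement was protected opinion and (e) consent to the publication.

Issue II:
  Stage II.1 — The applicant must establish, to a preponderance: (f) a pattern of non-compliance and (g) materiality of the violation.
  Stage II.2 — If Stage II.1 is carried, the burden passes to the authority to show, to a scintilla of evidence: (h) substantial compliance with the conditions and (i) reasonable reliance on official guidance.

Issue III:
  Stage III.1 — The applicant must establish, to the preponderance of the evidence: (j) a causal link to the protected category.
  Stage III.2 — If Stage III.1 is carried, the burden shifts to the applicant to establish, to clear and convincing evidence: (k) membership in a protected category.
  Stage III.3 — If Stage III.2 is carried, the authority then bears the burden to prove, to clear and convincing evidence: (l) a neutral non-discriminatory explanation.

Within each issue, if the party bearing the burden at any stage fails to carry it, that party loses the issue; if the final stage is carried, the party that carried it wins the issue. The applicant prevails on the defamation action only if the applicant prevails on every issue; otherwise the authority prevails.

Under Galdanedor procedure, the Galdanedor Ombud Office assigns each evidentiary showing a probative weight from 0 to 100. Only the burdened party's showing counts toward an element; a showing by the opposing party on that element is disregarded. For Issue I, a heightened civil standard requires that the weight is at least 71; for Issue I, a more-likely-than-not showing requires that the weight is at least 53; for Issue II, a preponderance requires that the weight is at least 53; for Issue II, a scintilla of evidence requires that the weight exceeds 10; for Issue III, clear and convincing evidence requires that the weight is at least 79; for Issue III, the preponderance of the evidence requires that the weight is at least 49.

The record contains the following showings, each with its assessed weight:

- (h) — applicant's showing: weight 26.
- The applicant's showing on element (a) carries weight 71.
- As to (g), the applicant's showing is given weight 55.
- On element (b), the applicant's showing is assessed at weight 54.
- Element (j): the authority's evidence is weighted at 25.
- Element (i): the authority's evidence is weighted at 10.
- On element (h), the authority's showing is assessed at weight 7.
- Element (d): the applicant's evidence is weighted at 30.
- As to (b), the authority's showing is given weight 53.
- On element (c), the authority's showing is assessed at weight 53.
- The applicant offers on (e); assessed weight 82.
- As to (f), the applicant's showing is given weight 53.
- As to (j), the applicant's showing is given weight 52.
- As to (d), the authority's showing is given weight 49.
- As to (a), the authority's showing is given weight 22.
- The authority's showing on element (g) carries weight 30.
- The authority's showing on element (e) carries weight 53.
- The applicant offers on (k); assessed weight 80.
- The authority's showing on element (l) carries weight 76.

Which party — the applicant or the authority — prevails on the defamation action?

— Issue I —
Stage I.1 (applicant, a heightened civil standard, weight is at least 71): (a) 71 (authority's 22 disregarded) ≥ 71 — meets.
  The applicant carries Stage I.1; the authority now bears the burden.
Stage I.2 (authority, a more-likely-than-not showing, weight is at least 53): (b) 53 (applicant's 54 disregarded) ≥ 53 — meets; (c) 53 ≥ 53 — meets.
  All elements met. The authority retains the burden for Stage I.3.
Stage I.3 (authority, a more-likely-than-not showing, weight is at least 53): (d) 49 (applicant's 30 disregarded) < 53 — fails; (e) 53 (applicant's 82 disregarded) ≥ 53 — meets.
  Not every element is met, so the authority fails to carry Stage I.3.
The applicant prevails on this issue.
— Issue II —
Stage II.1 (applicant, a preponderance, weight is at least 53): (f) 53 ≥ 53 — meets; (g) 55 (authority's 30 disregarded) ≥ 53 — meets.
  The applicant carries Stage II.1; the authority now bears the burden.
Stage II.2 (authority, a scintilla of evidence, weight exceeds 10): (h) 7 (applicant's 26 disregarded) ≤ 10 — fails; (i) 10 ≤ 10 — fails.
  Not every element is met, so the authority fails to carry Stage II.2.
The applicant prevails on this issue.
— Issue III —
Stage III.1 (applicant, the preponderance of the evidence, weight is at least 49): (j) 52 (authority's 25 disregarded) ≥ 49 — meets.
  Stage III.1 is satisfied; the applicant continues to bear the burden.
Stage III.2 (applicant, clear and convincing evidence, weight is at least 79): (k) 80 ≥ 79 — meets.
  Stage III.2 is satisfied; the onus moves to the authority.
Stage III.3 (authority, clear and convincing evidence, weight is at least 79): (l) 76 < 79 — fails.
  The authority does not carry Stage III.3.
The analysis ends at Stage III.3; the applicant prevails on this issue.
Per-issue: Issue I → applicant; Issue II → applicant; Issue III → applicant. The applicant must prevail on every issue; overall, the applicant prevails.

applicant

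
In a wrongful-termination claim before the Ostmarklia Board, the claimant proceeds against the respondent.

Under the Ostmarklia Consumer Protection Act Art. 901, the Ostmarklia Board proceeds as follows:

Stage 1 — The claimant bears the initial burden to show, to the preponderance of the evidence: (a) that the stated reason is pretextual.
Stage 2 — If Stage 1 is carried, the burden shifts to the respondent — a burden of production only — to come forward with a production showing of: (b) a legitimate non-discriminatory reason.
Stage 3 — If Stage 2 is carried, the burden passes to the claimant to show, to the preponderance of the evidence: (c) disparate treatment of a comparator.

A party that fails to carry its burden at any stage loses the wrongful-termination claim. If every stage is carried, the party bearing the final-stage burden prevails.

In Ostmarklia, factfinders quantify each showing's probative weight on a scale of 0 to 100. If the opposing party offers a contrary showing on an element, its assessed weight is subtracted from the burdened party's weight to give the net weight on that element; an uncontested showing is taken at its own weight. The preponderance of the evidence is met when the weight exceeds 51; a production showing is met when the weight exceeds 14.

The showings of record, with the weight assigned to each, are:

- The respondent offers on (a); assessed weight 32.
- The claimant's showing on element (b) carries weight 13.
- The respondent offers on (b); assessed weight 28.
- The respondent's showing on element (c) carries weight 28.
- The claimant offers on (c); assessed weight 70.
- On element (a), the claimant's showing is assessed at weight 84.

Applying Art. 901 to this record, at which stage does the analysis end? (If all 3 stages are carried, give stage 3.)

At Stage 1 the claimant must meet the preponderance of the evidence (weight exceeds 51): on (a) the weight is 84 less the opposing 32 gives net 52, which does exceed 51, so (a) meets the standard.
  Stage 1 carried; the burden shifts to the respondent.
At Stage 2 the respondent must meet a production showing (weight exceeds 14): on (b) the weight is 28 less the opposing 13 gives net 15, which does exceed 14, so (b) meets the standard.
  All elements met. The burden passes to the claimant.
At Stage 3 the claimant must meet the preponderance of the evidence (weight exceeds 51): on (c) the weight is 70 less the opposing 28 gives net 42, ≤ 51, so (c) does not meet the standard.
  The claimant does not carry Stage 3.
The respondent prevails.

stage 3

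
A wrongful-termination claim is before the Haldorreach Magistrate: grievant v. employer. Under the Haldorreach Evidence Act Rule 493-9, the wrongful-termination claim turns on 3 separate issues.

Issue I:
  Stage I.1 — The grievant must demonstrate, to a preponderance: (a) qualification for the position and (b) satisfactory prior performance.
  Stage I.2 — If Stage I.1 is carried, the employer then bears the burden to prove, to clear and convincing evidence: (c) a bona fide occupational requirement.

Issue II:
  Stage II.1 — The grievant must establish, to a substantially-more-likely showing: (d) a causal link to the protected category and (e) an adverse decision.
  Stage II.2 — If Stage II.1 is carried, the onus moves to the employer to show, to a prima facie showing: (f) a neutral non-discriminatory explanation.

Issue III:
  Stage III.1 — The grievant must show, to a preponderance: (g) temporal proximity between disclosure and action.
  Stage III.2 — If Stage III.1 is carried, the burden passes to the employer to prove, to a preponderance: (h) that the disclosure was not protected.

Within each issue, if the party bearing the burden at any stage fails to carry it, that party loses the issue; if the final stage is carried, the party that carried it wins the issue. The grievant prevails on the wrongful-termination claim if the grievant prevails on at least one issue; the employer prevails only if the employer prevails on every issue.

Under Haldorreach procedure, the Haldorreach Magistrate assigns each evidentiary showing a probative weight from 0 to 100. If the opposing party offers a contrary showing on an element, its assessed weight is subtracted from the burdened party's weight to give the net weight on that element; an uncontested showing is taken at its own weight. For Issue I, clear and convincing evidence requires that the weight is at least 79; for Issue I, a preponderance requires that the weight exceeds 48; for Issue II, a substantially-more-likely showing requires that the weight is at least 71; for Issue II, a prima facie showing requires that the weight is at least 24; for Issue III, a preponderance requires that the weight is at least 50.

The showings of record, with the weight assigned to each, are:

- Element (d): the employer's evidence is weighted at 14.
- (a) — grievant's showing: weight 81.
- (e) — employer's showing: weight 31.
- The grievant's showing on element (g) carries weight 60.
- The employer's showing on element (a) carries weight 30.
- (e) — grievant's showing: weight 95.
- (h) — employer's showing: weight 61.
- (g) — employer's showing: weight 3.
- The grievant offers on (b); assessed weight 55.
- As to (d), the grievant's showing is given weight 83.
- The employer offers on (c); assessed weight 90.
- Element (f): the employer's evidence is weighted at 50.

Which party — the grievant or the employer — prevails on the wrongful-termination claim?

employer

— Issue I —
At Stage I.1 the grievant must meet a preponderance (weight exceeds 48): on (a) the weight is 81 less the opposing 30 gives net 51, > 48, so (a) meets the standard; on (b) the weight is 55, > 48, so (b) meets the standard.
  All elements met. The burden passes to the employer.
At Stage I.2 the employer must meet clear and convincing evidence (weight is at least 79): on (c) the weight is 90, which does reach 79, so (c) meets the standard.
  The employer carries the last stage.
With every stage satisfied, the employer prevails on this issue.
— Issue II —
Stage II.1 — burden on grievant; standard: a substantially-more-likely showing (weight is at least 71).
    (d): 83 − 14 = 69 < 71 [not met]
    (e): 95 − 31 = 64 < 71 [not met]
  Stage II.1 not carried; the grievant fails its burden.
So the employer prevails on this issue.
— Issue III —
Stage III.1 — burden on grievant; standard: a preponderance (weight is at least 50).
    (g): 60 − 3 = 57 ≥ 50 [met]
  All elements met. The burden passes to the employer.
Stage III.2 — burden on employer; standard: a preponderance (weight is at least 50).
    (h): 61 ≥ 50 [met]
  All elements met at the final stage.
All stages carried — the employer prevails on this issue.
Per-issue: Issue I → employer; Issue II → employer; Issue III → employer. The grievant must prevail on at least one issue; overall, the employer prevails.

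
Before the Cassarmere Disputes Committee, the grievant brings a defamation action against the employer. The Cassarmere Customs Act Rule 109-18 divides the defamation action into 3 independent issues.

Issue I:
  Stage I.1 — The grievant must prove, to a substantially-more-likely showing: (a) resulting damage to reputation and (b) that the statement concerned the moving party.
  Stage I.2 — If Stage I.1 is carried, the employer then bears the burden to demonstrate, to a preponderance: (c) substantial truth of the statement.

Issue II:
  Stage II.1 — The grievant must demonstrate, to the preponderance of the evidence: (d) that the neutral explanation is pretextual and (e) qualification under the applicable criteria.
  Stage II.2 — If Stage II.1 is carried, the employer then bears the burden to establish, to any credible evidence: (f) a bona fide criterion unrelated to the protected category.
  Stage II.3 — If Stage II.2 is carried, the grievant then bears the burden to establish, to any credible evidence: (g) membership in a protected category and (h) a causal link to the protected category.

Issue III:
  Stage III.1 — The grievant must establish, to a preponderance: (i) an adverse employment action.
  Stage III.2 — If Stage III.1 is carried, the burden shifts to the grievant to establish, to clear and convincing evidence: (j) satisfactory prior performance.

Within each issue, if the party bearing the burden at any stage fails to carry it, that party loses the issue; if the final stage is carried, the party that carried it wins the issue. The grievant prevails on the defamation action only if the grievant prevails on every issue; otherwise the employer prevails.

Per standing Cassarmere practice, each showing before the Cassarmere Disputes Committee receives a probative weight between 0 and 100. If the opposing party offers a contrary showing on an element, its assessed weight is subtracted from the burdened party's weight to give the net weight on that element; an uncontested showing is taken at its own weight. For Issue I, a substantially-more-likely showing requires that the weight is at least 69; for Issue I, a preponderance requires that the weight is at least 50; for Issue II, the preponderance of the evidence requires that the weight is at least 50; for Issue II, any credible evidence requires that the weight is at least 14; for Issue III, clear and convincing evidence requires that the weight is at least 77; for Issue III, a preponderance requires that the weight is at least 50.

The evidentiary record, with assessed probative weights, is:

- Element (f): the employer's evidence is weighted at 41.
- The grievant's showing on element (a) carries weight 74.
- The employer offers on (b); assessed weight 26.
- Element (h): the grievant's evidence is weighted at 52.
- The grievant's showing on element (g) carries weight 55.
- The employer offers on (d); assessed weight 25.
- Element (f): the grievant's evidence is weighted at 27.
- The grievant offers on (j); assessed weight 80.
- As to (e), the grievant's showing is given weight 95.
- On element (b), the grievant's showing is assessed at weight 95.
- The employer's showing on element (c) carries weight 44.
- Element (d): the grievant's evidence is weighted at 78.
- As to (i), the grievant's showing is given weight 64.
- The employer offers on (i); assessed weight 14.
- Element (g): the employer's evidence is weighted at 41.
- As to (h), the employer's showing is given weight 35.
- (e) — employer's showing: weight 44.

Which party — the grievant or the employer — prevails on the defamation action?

— Issue I —
Stage I.1 — burden on grievant; standard: a substantially-more-likely showing (weight is at least 69).
    (a): 74 ≥ 69 [met]
    (b): 95 − 26 = 69 ≥ 69 [met]
  All elements met. The burden passes to the employer.
Stage I.2 — burden on employer; standard: a preponderance (weight is at least 50).
    (c): 44 < 50 [not met]
  Stage I.2 not carried; the employer fails its burden.
The analysis ends at Stage I.2; the grievant prevails on this issue.
— Issue II —
Stage II.1 (grievant, the preponderance of the evidence, weight is at least 50): (d) net 78−25=53 ≥ 50 — meets; (e) net 95−44=51 ≥ 50 — meets.
  All elements met. The burden passes to the employer.
Stage II.2 (employer, any credible evidence, weight is at least 14): (f) net 41−27=14 ≥ 14 — meets.
  Stage II.2 is satisfied; the onus moves to the grievant.
Stage II.3 (grievant, any credible evidence, weight is at least 14): (g) net 55−41=14 ≥ 14 — meets; (h) net 52−35=17 ≥ 14 — meets.
  All elements met at the final stage.
With every stage satisfied, the grievant prevails on this issue.
— Issue III —
At Stage III.1 the grievant must meet a preponderance (weight is at least 50): on (i) the weight is 64 less the opposing 14 gives net 50, which does reach 50, so (i) meets the standard.
  Stage III.1 is satisfied; the grievant continues to bear the burden.
At Stage III.2 the grievant must meet clear and convincing evidence (weight is at least 77): on (j) the weight is 80, which does reach 77, so (j) meets the standard.
  The grievant carries the last stage.
Every stage carried; the grievant prevails on this issue.
Per-issue: Issue I → grievant; Issue II → grievant; Issue III → grievant. The grievant must prevail on every issue; overall, the grievant prevails.

grievant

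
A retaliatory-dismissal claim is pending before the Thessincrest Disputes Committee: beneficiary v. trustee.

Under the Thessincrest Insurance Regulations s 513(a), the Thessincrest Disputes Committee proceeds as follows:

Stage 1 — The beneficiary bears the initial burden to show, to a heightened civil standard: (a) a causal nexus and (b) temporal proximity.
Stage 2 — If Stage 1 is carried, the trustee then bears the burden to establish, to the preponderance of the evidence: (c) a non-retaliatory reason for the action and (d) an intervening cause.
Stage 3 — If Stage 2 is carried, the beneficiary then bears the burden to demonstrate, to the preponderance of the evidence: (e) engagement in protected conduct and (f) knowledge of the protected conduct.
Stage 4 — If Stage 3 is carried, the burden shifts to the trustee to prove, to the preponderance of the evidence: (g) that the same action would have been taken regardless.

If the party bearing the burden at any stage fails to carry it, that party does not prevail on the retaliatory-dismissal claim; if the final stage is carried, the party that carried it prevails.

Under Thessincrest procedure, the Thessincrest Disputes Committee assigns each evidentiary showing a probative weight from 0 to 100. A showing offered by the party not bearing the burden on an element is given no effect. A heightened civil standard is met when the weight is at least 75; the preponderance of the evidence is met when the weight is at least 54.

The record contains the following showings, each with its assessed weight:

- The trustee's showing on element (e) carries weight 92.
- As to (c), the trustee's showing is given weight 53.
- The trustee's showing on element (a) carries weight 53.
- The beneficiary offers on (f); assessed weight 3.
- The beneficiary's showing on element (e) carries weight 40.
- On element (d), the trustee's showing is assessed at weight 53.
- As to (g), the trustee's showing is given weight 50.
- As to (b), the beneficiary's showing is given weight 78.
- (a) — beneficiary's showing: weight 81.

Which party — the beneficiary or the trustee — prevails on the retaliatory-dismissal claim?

beneficiary

Stage 1 (beneficiary, a heightened civil standard, weight is at least 75): (a) 81 (trustee's 53 disregarded) ≥ 75 — meets; (b) 78 ≥ 75 — meets.
  Stage 1 carried; the burden shifts to the trustee.
Stage 2 (trustee, the preponderance of the evidence, weight is at least 54): (c) 53 < 54 — fails; (d) 53 < 54 — fails.
  Stage 2 not carried; the trustee fails its burden.
The beneficiary prevails.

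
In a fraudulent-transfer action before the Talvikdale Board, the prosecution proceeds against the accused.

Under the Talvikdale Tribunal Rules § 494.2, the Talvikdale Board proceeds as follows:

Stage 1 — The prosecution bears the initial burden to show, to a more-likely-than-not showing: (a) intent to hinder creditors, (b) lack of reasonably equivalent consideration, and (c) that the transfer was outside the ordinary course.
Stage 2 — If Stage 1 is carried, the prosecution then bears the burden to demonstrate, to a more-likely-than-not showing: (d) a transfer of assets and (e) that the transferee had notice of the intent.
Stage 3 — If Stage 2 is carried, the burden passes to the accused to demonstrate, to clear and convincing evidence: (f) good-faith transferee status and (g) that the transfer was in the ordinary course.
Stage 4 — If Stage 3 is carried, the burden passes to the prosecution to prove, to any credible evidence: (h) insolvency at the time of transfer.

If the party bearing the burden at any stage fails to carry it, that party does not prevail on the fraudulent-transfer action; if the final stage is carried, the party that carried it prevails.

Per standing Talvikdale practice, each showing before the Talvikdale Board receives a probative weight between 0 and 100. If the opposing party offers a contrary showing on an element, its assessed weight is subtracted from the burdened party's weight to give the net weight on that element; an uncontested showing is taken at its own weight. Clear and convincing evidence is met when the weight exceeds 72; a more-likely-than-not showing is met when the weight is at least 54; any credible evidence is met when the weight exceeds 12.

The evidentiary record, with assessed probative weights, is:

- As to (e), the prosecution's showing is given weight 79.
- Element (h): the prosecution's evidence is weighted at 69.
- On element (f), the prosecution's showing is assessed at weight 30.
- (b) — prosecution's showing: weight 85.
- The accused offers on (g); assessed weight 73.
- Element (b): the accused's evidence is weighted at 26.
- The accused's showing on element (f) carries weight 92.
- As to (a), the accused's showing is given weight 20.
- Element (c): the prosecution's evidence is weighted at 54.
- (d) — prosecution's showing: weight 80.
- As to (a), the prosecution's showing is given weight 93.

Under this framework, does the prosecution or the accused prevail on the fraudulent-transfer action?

prosecution

Stage 1 — burden on prosecution; standard: a more-likely-than-not showing (weight is at least 54).
    (a): 93 − 20 = 73 ≥ 54 [met]
    (b): 85 − 26 = 59 ≥ 54 [met]
    (c): 54 ≥ 54 [met]
  Stage 1 carried; the burden remains with the prosecution.
Stage 2 — burden on prosecution; standard: a more-likely-than-not showing (weight is at least 54).
    (d): 80 ≥ 54 [met]
    (e): 79 ≥ 54 [met]
  Stage 2 is satisfied; the onus moves to the accused.
Stage 3 — burden on accused; standard: clear and convincing evidence (weight exceeds 72).
    (f): 92 − 30 = 62 ≤ 72 [not met]
    (g): 73 > 72 [met]
  Not every element is met, so the accused fails to carry Stage 3.
The analysis ends at Stage 3; the prosecution prevails.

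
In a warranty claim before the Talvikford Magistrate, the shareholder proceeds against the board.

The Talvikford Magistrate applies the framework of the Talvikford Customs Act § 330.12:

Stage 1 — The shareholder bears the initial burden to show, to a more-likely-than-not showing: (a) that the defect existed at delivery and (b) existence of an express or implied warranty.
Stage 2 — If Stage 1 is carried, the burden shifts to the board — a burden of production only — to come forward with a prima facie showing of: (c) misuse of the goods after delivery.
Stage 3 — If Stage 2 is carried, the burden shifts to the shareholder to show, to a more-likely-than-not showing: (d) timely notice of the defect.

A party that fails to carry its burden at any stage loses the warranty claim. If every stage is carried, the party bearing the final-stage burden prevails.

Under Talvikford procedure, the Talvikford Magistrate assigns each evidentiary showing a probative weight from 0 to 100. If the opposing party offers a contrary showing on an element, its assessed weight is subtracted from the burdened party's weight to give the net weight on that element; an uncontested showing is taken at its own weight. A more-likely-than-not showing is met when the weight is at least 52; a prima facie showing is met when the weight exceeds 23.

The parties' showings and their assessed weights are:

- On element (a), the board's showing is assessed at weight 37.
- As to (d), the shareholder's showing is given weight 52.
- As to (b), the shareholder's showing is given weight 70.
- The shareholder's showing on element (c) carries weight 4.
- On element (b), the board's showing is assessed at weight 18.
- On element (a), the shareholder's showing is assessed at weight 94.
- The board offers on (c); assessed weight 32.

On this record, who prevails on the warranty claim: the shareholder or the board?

At Stage 1 the shareholder must meet a more-likely-than-not showing (weight is at least 52): on (a) the weight is 94 less the opposing 37 gives net 57, which does reach 52, so (a) meets the standard; on (b) the weight is 70 less the opposing 18 gives net 52, ≥ 52, so (b) meets the standard.
  The shareholder carries Stage 1; the board now bears the burden.
At Stage 2 the board must meet a prima facie showing (weight exceeds 23): on (c) the weight is 32 less the opposing 4 gives net 28, > 23, so (c) meets the standard.
  Stage 2 carried; the burden shifts to the shareholder.
At Stage 3 the shareholder must meet a more-likely-than-not showing (weight is at least 52): on (d) the weight is 52, ≥ 52, so (d) meets the standard.
  All elements met at the final stage.
Every stage carried; the shareholder prevails.

shareholder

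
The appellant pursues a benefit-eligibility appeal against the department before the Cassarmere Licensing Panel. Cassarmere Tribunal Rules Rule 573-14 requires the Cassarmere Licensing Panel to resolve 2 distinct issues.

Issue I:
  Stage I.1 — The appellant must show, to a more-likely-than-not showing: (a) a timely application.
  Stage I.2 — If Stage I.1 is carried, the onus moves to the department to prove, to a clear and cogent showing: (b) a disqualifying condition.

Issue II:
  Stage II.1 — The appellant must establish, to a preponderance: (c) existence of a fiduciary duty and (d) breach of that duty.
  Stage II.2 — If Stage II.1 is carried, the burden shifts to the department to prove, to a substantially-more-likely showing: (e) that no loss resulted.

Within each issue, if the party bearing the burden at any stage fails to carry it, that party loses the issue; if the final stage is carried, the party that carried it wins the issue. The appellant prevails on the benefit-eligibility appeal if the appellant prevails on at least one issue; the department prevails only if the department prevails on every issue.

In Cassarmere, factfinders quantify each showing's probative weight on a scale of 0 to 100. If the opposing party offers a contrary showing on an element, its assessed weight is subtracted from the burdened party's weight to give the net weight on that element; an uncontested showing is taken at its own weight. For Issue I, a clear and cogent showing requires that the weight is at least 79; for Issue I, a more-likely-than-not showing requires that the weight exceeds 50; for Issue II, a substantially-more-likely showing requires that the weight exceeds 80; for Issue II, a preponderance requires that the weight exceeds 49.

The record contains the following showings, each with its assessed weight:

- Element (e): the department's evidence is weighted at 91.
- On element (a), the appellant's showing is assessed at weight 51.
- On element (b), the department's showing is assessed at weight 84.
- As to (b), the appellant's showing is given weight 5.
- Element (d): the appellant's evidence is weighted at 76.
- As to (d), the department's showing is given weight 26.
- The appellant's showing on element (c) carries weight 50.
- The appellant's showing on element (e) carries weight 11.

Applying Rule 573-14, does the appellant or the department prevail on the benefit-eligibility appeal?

appellant

— Issue I —
Stage I.1 (appellant, a more-likely-than-not showing, weight exceeds 50): (a) 51 > 50 — meets.
  Stage I.1 is satisfied; the onus moves to the department.
Stage I.2 (department, a clear and cogent showing, weight is at least 79): (b) net 84−5=79 ≥ 79 — meets.
  Stage I.2 carried; the final stage is satisfied.
Every stage carried; the department prevails on this issue.
— Issue II —
Stage II.1 (appellant, a preponderance, weight exceeds 49): (c) 50 > 49 — meets; (d) net 76−26=50 > 49 — meets.
  Stage II.1 is satisfied; the onus moves to the department.
Stage II.2 (department, a substantially-more-likely showing, weight exceeds 80): (e) net 91−11=80 ≤ 80 — fails.
  The department does not carry Stage II.2.
So the appellant prevails on this issue.
Per-issue: Issue I → department; Issue II → appellant. The appellant must prevail on at least one issue; overall, the appellant prevails.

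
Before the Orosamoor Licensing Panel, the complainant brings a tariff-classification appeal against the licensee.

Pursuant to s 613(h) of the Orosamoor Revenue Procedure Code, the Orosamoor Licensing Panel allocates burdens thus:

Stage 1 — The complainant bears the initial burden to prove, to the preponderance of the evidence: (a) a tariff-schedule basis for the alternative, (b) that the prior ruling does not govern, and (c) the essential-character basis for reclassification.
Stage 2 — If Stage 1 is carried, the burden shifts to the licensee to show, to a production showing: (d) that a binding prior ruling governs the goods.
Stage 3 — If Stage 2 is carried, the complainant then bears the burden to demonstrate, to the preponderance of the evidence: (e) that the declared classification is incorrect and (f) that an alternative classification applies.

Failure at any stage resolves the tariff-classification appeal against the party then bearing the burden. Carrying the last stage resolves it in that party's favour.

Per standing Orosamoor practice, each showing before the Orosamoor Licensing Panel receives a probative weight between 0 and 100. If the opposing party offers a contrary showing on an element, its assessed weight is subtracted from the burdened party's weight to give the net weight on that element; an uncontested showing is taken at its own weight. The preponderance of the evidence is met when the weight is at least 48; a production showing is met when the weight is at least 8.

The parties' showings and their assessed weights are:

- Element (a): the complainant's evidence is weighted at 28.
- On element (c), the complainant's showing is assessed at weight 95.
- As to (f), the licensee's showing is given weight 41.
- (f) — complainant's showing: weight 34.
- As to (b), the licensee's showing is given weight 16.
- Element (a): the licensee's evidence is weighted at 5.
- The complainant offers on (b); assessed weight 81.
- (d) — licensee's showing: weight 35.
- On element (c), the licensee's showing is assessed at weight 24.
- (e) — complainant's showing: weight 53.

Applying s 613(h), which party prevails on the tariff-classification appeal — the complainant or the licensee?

At Stage 1 the complainant must meet the preponderance of the evidence (weight is at least 48): on (a) the weight is 28 less the opposing 5 gives net 23, which does not reach 48, so (a) does not meet the standard; on (b) the weight is 81 less the opposing 16 gives net 65, ≥ 48, so (b) meets the standard; on (c) the weight is 95 less the opposing 24 gives net 71, ≥ 48, so (c) meets the standard.
  Not every element is met, so the complainant fails to carry Stage 1.
So the licensee prevails.

licensee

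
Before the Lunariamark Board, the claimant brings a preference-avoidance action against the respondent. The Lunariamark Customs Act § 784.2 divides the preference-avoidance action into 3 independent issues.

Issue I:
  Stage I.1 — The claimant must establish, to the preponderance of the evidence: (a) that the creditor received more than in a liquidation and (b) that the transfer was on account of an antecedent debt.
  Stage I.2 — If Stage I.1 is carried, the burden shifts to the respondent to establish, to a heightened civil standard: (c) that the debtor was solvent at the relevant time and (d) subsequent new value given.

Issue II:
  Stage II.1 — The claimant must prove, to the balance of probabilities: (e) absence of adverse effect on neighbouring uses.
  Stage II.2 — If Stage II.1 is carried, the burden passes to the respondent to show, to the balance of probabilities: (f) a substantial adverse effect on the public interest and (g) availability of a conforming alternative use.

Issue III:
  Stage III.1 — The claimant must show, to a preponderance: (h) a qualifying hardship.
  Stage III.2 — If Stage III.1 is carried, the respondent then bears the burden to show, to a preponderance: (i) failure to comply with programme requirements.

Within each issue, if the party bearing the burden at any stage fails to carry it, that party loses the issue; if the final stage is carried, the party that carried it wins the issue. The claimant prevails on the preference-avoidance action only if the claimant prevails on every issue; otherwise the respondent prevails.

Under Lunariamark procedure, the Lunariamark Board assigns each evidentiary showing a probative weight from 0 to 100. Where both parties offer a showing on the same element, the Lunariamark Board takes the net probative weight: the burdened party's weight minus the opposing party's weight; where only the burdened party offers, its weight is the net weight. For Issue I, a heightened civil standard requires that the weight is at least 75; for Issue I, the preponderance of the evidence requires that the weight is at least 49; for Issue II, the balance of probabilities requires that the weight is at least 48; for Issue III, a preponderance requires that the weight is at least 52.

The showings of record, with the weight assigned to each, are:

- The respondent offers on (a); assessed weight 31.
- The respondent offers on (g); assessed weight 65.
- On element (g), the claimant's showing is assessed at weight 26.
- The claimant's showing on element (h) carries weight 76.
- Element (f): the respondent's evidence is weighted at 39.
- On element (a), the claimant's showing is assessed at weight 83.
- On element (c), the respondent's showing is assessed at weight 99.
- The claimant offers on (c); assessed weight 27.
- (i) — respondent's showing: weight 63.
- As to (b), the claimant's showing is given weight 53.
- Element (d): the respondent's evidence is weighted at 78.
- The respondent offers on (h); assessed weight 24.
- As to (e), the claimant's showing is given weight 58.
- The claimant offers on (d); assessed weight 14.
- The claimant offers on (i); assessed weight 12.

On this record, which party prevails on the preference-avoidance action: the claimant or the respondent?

— Issue I —
At Stage I.1 the claimant must meet the preponderance of the evidence (weight is at least 49): on (a) the weight is 83 less the opposing 31 gives net 52, ≥ 49, so (a) meets the standard; on (b) the weight is 53, ≥ 49, so (b) meets the standard.
  Stage I.1 carried; the burden shifts to the respondent.
At Stage I.2 the respondent must meet a heightened civil standard (weight is at least 75): on (c) the weight is 99 less the opposing 27 gives net 72, < 75, so (c) does not meet the standard; on (d) the weight is 78 less the opposing 14 gives net 64, < 75, so (d) does not meet the standard.
  Stage I.2 not carried; the respondent fails its burden.
The claimant prevails on this issue.
— Issue II —
Stage II.1 — burden on claimant; standard: the balance of probabilities (weight is at least 48).
    (e): 58 ≥ 48 [met]
  Stage II.1 is satisfied; the onus moves to the respondent.
Stage II.2 — burden on respondent; standard: the balance of probabilities (weight is at least 48).
    (f): 39 < 48 [not met]
    (g): 65 − 26 = 39 < 48 [not met]
  Stage II.2 not carried; the respondent fails its burden.
The claimant prevails on this issue.
— Issue III —
Stage III.1 — burden on claimant; standard: a preponderance (weight is at least 52).
    (h): 76 − 24 = 52 ≥ 52 [met]
  All elements met. The burden passes to the respondent.
Stage III.2 — burden on respondent; standard: a preponderance (weight is at least 52).
    (i): 63 − 12 = 51 < 52 [not met]
  Stage III.2 not carried; the respondent fails its burden.
The analysis ends at Stage III.2; the claimant prevails on this issue.
Per-issue: Issue I → claimant; Issue II → claimant; Issue III → claimant. The claimant must prevail on every issue; overall, the claimant prevails.

claimant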